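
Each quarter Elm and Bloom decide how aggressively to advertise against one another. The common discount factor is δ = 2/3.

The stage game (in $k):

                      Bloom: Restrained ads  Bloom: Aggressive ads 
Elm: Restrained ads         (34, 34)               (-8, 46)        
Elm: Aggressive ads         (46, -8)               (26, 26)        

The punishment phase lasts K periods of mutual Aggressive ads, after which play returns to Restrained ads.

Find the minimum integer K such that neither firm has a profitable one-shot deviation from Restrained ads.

Need Σ_{k=1}^{K} δ^k ≥ (46−34)/(34−26) = 1.5000 at δ = 2/3.
At K = 3 the sum is 1.4074 < 1.5000; at K = 4 it is 1.6049 ≥ 1.5000.
So the minimum punishment length is K = 4.

4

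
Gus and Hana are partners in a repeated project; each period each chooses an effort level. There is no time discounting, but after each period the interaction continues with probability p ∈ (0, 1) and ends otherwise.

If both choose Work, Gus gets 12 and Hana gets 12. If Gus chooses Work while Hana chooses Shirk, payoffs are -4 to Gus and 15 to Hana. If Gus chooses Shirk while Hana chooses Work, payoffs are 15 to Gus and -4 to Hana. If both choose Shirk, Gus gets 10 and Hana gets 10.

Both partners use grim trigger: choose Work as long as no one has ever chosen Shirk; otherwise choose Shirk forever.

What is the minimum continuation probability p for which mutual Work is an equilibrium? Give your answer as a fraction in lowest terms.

3/5

Expected cooperation value is 12 + p·12 + p²·12 + … = 12/(1−p); deviation gives 15 + p·10/(1−p).
12 ≥ 15(1−p) + 10p ⇒ 5p ≥ 3 ⇒ p ≥ 3/5.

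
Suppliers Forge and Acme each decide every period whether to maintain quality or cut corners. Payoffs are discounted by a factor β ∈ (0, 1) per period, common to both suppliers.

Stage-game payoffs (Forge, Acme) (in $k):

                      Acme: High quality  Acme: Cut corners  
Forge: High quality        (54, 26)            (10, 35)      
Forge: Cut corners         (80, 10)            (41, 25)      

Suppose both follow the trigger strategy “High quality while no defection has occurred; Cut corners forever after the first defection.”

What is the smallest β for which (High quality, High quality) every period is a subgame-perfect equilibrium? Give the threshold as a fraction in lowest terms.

For Forge: deviation gain 80−54 = 26, per-period punishment loss 54−41 = 13. IC gives β ≥ 26/39 = 2/3.
For Acme: gain 9, loss 1 per period, so β ≥ 9/10.
The tighter constraint is Acme's, so cooperation needs β ≥ 9/10.

9/10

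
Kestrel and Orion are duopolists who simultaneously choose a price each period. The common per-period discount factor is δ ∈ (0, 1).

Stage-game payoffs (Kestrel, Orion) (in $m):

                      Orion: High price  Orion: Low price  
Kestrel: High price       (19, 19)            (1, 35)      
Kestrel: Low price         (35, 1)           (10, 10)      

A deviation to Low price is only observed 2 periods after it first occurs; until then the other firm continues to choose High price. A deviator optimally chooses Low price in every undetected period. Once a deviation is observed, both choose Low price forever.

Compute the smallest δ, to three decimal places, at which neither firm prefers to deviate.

0.800

A deviator earns 35 for 2 periods, then 10 forever; cooperating earns 19 forever. Multiplying the IC by (1−δ):
19 ≥ 35(1−δ^2) + 10δ^2, so 25·δ^2 ≥ 16 and δ^2 ≥ 16/25.
δ ≥ (16/25)^(1/2) ≈ 0.800.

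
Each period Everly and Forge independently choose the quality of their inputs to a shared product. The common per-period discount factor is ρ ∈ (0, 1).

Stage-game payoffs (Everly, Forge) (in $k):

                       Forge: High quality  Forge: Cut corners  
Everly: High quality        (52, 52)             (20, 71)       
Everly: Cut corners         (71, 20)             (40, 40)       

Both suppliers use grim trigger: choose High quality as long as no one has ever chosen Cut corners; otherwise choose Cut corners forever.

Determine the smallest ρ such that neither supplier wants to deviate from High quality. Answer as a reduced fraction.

One-period gain from deviating is 71 − 52 = 19. The loss is 52 − 40 = 12 in every subsequent period, with present value 12·ρ/(1−ρ).
Deviation is unprofitable when 12·ρ/(1−ρ) ≥ 19, i.e. ρ/(1−ρ) ≥ 19/12.
Equivalently ρ ≥ 19/(19+12) = 19/31.

19/31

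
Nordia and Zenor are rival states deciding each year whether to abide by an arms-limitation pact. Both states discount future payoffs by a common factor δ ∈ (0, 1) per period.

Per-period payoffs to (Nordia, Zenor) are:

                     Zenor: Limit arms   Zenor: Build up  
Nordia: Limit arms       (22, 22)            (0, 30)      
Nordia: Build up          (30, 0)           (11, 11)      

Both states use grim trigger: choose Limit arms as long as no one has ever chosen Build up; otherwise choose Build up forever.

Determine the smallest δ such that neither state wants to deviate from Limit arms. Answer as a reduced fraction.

8/19

One-period gain from deviating is 30 − 22 = 8. The loss is 22 − 11 = 11 in every subsequent period, with present value 11·δ/(1−δ).
Deviation is unprofitable when 11·δ/(1−δ) ≥ 8, i.e. δ/(1−δ) ≥ 8/11.
Equivalently δ ≥ 8/(8+11) = 8/19.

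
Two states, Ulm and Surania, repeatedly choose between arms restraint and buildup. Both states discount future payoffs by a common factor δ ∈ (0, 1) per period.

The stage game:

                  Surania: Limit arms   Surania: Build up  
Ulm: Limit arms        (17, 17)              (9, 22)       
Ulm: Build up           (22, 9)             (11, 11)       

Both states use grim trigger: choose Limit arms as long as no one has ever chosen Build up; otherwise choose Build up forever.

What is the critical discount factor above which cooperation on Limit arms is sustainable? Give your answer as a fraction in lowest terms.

17/(1−δ) ≥ 22 + 11δ/(1−δ)
17 ≥ 22 − 11δ
δ ≥ 5/11.

5/11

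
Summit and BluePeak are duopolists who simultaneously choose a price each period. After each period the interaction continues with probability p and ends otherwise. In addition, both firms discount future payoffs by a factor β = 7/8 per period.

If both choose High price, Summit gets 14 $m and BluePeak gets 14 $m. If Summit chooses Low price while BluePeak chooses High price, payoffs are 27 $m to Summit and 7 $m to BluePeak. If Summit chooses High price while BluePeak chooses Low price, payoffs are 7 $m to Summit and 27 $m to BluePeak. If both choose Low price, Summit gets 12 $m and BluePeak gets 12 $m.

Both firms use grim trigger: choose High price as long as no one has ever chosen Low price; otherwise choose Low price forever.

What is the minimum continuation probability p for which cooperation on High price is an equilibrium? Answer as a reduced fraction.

104/105

With continuation probability p and discount β, the effective per-period discount factor is βp.
Grim-trigger IC: βp ≥ (27−14)/(27−12) = 13/15.
So p ≥ (13/15)/(7/8) = 104/105.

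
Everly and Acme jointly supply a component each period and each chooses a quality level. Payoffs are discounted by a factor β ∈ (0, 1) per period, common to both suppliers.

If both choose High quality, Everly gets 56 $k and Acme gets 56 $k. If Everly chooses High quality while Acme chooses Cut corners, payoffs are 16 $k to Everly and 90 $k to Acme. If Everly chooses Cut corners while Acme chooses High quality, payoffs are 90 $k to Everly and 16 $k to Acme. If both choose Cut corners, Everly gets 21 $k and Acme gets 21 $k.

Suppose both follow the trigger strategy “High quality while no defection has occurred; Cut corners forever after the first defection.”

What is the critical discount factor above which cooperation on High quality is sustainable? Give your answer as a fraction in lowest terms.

56/(1−β) ≥ 90 + 21β/(1−β)
56 ≥ 90 − 69β
β ≥ 34/69.

34/69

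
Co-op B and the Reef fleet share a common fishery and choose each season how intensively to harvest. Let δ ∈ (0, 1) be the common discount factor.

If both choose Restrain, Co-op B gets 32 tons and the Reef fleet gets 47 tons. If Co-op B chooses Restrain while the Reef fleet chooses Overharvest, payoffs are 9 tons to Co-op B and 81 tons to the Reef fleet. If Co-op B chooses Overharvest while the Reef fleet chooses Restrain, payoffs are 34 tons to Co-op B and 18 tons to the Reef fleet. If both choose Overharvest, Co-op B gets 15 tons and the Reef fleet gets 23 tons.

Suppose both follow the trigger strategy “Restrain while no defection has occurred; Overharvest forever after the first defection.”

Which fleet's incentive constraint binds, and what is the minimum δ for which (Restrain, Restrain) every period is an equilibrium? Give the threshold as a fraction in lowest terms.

the Reef fleet; δ ≥ 17/29

Co-op B's threshold: (34−32)/(34−15) = 2/19.
the Reef fleet's threshold: (81−47)/(81−23) = 17/29.
2/19 < 17/29, so the Reef fleet binds and δ* = 17/29.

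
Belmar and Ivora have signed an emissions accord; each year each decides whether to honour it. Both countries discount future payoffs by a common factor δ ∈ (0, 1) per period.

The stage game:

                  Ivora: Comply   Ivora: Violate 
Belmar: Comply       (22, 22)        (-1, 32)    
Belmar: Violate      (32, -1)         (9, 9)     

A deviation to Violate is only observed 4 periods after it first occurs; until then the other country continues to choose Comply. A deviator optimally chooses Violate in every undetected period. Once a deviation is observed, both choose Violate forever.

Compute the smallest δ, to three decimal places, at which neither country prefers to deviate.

0.812

A deviator earns 32 for 4 periods, then 9 forever; cooperating earns 22 forever. Multiplying the IC by (1−δ):
22 ≥ 32(1−δ^4) + 9δ^4, so 23·δ^4 ≥ 10 and δ^4 ≥ 10/23.
δ ≥ (10/23)^(1/4) ≈ 0.812.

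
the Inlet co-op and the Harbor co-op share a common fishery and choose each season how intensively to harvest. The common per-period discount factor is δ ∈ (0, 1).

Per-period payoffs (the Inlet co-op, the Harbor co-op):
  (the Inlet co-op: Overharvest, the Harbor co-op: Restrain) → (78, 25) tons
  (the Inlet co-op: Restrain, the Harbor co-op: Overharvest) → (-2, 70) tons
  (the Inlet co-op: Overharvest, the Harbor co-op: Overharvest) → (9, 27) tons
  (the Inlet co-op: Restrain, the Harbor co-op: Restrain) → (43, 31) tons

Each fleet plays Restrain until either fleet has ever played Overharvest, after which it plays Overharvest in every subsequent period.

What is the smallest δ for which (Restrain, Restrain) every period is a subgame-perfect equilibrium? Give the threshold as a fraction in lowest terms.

39/43

the Inlet co-op: cooperation gives 43 each period; deviation gives 78 once then 9 forever.
  43/(1−δ) ≥ 78 + 9δ/(1−δ) ⇒ δ ≥ 35/69.
the Harbor co-op: cooperation gives 31 each period; deviation gives 70 once then 27 forever.
  δ ≥ 39/43.
Both must hold, so the binding constraint is the Harbor co-op's: δ ≥ 39/43.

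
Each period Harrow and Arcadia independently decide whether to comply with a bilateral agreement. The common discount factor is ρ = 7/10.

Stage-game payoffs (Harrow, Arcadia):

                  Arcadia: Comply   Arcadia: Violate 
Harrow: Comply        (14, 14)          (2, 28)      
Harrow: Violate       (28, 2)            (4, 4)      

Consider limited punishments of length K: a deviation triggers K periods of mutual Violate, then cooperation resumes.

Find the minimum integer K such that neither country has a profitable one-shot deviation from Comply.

3

IC: ρ(1−ρ^K)/(1−ρ) ≥ (28−14)/(14−4) = 7/5.
With ρ = 7/10: need 1 − ρ^K ≥ 7/5·(1−7/10)/(7/10), i.e. ρ^K ≤ 0.4000.
Since (7/10)^2 = 0.4900 and (7/10)^3 = 0.3430, the smallest such K is 3.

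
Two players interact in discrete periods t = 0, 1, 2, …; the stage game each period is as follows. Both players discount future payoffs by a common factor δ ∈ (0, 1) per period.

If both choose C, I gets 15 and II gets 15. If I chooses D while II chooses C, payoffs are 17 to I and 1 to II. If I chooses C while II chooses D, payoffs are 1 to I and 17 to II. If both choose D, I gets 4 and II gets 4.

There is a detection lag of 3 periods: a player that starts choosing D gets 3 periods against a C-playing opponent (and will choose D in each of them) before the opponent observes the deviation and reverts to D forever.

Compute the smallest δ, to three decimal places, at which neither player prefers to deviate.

Deviating for the 3 undetected periods gains 17−15 = 2 per period over cooperation, then loses 15−4 = 11 per period forever once punishment starts.
Gain: 2(1 + δ + … + δ^2); loss: 11·δ^3/(1−δ).
No profitable deviation ⇔ 2(1−δ^3) ≤ 11·δ^3, i.e. δ^3 ≥ 2/(2+11) = 2/13.
Hence δ ≥ (2/13)^(1/3) ≈ 0.536.

0.536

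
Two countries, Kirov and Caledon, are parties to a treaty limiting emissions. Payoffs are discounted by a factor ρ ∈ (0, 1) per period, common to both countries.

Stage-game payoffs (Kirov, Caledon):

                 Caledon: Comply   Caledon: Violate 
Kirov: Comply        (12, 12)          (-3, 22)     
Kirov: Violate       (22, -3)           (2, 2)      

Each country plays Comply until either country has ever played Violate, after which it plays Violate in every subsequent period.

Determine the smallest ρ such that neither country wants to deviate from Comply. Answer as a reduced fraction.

12/(1−ρ) ≥ 22 + 2ρ/(1−ρ)
12 ≥ 22 − 20ρ
ρ ≥ 10/20 = 1/2.

1/2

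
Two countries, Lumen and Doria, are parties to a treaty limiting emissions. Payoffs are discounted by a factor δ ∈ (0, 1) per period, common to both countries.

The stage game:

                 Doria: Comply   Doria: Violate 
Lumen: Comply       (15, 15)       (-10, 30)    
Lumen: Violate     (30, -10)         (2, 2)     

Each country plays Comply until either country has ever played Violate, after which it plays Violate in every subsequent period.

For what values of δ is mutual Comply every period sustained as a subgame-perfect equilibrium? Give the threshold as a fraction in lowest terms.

15/28

15/(1−δ) ≥ 30 + 2δ/(1−δ)
15 ≥ 30 − 28δ
δ ≥ 15/28.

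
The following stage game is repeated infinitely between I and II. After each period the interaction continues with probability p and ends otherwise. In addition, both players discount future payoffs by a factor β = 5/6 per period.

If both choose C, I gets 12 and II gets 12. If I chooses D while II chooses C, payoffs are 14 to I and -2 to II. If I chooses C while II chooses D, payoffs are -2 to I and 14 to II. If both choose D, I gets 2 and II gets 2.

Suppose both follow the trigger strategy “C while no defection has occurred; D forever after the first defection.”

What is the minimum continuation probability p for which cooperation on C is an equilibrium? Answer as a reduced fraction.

1/5

With continuation probability p and discount β, the effective per-period discount factor is βp.
Grim-trigger IC: βp ≥ (14−12)/(14−2) = 1/6.
So p ≥ (1/6)/(5/6) = 1/5.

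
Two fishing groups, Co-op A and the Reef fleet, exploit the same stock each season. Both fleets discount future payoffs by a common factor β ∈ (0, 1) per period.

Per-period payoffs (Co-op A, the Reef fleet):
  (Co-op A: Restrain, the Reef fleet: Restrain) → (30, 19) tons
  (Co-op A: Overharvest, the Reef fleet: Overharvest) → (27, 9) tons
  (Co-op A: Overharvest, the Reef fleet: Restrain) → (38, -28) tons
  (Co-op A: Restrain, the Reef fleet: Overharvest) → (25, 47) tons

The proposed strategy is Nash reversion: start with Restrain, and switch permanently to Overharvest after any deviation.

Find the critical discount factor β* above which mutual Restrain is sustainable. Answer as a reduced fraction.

14/19

For Co-op A: deviation gain 38−30 = 8, per-period punishment loss 30−27 = 3. IC gives β ≥ 8/11.
For the Reef fleet: gain 28, loss 10 per period, so β ≥ 28/38 = 14/19.
The tighter constraint is the Reef fleet's, so cooperation needs β ≥ 14/19.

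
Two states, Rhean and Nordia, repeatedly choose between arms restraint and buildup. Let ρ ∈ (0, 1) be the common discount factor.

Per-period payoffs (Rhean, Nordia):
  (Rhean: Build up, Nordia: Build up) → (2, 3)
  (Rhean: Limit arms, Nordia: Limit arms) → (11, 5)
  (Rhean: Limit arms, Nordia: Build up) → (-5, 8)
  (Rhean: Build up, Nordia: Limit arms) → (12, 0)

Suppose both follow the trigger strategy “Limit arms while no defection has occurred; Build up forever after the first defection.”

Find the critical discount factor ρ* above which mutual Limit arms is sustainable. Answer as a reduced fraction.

3/5

Rhean's threshold: (12−11)/(12−2) = 1/10.
Nordia's threshold: (8−5)/(8−3) = 3/5.
1/10 < 3/5, so Nordia binds and ρ* = 3/5.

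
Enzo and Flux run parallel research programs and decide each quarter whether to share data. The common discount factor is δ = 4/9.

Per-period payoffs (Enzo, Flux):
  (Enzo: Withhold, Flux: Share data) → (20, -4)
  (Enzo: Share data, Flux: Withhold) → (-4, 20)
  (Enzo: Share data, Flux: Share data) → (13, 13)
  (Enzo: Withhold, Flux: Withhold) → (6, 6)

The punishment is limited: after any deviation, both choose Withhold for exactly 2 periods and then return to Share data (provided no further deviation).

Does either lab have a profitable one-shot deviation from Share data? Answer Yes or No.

Yes

Comparing payoff streams over the 3 periods until play realigns: cooperate → 13(1+δ+…+δ^2); deviate → 20 + 6(δ+…+δ^2).
Cooperation is sustained iff (13−6)(δ+…+δ^2) ≥ 20−13.
δ+…+δ^2 = 4/9·(1−(4/9)^2)/(1−4/9) = 0.6420, and (20−13)/(13−6) = 1.0000.
0.6420 < 1.0000, so cooperation is not sustainable.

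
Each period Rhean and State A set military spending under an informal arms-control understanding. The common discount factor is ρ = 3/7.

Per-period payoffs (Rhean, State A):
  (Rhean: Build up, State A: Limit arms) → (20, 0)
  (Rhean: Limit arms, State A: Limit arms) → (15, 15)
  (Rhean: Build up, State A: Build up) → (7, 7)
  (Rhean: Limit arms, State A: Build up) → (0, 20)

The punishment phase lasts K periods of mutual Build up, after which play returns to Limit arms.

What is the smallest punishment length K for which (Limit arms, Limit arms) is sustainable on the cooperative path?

No profitable deviation requires (15−7)(ρ+…+ρ^K) ≥ 20−15, i.e. ρ+…+ρ^K ≥ 5/8 ≈ 0.6250.
With ρ = 3/7, the partial sums are K=1: 0.4286, K=2: 0.6122, K=3: 0.6910.
K = 3 is the first length at which the sum reaches 0.6250.

3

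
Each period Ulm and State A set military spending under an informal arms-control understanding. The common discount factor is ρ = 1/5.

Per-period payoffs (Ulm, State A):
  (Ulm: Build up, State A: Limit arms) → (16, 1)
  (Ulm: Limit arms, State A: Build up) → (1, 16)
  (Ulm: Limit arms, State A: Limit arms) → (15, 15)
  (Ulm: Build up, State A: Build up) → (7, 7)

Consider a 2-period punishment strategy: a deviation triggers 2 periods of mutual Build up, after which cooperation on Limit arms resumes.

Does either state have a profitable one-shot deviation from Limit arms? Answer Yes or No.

No

Comparing payoff streams over the 3 periods until play realigns: cooperate → 15(1+ρ+…+ρ^2); deviate → 16 + 7(ρ+…+ρ^2).
Cooperation is sustained iff (15−7)(ρ+…+ρ^2) ≥ 16−15.
ρ+…+ρ^2 = 1/5·(1−(1/5)^2)/(1−1/5) = 0.2400, and (16−15)/(15−7) = 0.1250.
0.2400 ≥ 0.1250, so cooperation is sustainable.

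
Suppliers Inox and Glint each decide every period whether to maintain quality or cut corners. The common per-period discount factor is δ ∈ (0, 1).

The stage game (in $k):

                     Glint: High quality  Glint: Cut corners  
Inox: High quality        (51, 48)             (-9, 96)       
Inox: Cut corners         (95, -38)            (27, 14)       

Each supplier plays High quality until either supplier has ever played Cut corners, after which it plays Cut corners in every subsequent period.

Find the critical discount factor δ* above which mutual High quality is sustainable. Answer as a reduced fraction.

Inox's threshold: (95−51)/(95−27) = 11/17.
Glint's threshold: (96−48)/(96−14) = 24/41.
11/17 > 24/41, so Inox binds and δ* = 11/17.

11/17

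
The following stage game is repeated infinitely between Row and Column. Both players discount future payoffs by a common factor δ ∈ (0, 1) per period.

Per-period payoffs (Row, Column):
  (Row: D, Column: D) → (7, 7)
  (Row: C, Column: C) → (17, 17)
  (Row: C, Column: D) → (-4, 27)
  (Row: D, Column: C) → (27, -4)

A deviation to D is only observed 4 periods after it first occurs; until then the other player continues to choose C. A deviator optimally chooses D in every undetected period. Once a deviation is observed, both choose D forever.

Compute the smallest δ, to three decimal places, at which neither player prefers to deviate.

0.841

Deviating for the 4 undetected periods gains 27−17 = 10 per period over cooperation, then loses 17−7 = 10 per period forever once punishment starts.
Gain: 10(1 + δ + … + δ^3); loss: 10·δ^4/(1−δ).
No profitable deviation ⇔ 10(1−δ^4) ≤ 10·δ^4, i.e. δ^4 ≥ 10/(10+10) = 1/2.
Hence δ ≥ (1/2)^(1/4) ≈ 0.841.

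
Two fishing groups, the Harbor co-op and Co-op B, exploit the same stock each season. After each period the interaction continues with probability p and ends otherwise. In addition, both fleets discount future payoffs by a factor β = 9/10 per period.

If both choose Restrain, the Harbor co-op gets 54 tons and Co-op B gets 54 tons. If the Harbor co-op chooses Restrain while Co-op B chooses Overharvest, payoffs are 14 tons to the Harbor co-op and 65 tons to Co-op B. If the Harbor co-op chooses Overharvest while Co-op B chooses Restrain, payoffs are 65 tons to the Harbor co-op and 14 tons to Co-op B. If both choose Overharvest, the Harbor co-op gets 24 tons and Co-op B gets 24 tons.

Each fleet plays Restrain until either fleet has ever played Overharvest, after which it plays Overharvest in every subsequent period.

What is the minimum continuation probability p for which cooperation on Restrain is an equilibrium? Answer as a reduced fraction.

110/369

With continuation probability p and discount β, the effective per-period discount factor is βp.
Grim-trigger IC: βp ≥ (65−54)/(65−24) = 11/41.
So p ≥ (11/41)/(9/10) = 110/369.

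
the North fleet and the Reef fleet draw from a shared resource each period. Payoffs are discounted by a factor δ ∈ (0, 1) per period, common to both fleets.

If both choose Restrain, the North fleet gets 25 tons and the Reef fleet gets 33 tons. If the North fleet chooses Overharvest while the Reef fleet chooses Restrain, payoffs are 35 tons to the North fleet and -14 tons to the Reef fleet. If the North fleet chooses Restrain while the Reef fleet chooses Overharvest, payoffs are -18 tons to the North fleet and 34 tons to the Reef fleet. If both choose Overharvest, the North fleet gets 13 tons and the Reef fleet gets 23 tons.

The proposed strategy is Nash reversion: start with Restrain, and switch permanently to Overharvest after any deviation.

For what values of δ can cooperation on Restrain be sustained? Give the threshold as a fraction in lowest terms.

For the North fleet: deviation gain 35−25 = 10, per-period punishment loss 25−13 = 12. IC gives δ ≥ 10/22 = 5/11.
For the Reef fleet: gain 1, loss 10 per period, so δ ≥ 1/11.
The tighter constraint is the North fleet's, so cooperation needs δ ≥ 5/11.

5/11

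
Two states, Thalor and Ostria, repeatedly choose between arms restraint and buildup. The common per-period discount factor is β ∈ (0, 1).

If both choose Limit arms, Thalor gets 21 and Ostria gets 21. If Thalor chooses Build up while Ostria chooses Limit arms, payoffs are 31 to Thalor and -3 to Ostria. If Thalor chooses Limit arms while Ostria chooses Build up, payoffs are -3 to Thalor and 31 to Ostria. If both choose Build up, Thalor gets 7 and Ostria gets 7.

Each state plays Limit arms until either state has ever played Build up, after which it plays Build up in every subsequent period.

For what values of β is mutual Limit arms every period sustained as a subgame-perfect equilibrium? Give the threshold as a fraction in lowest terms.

5/12

21/(1−β) ≥ 31 + 7β/(1−β)
21 ≥ 31 − 24β
β ≥ 10/24 = 5/12.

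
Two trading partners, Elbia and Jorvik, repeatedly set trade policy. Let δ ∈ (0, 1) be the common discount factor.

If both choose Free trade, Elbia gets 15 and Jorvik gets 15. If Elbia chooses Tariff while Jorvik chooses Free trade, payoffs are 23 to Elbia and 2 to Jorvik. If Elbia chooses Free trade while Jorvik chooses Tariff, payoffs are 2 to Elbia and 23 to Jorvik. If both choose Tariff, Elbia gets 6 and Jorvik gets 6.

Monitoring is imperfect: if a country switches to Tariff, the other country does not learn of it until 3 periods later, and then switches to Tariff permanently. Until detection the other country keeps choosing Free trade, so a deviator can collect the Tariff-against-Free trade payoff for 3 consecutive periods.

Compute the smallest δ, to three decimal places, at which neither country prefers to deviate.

Deviating for the 3 undetected periods gains 23−15 = 8 per period over cooperation, then loses 15−6 = 9 per period forever once punishment starts.
Gain: 8(1 + δ + … + δ^2); loss: 9·δ^3/(1−δ).
No profitable deviation ⇔ 8(1−δ^3) ≤ 9·δ^3, i.e. δ^3 ≥ 8/(8+9) = 8/17.
Hence δ ≥ (8/17)^(1/3) ≈ 0.778.

0.778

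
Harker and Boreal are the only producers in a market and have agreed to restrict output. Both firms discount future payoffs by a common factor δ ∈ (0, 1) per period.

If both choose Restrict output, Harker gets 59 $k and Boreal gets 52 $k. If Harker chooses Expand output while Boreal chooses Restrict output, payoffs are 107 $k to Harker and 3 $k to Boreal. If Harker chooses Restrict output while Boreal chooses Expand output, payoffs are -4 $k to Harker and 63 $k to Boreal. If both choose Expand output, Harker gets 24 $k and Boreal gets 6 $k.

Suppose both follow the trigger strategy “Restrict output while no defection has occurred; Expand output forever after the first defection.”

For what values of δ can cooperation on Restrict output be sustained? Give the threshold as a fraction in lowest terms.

Harker's threshold: (107−59)/(107−24) = 48/83.
Boreal's threshold: (63−52)/(63−6) = 11/57.
48/83 > 11/57, so Harker binds and δ* = 48/83.

48/83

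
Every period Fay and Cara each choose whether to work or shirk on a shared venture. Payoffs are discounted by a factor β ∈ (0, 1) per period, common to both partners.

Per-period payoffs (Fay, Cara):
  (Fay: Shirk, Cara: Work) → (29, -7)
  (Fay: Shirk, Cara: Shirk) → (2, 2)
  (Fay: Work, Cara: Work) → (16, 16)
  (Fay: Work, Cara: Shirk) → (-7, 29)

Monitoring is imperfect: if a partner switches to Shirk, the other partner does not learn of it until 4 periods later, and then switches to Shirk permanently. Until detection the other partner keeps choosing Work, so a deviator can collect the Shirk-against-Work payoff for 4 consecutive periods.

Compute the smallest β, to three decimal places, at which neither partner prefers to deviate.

0.833

The best deviation is to choose Shirk for all 4 undetected periods, earning 29 each, then 2 forever once detected.
Deviation value: 29(1−β^4)/(1−β) + 2β^4/(1−β); cooperation value: 16/(1−β).
IC: 16 ≥ 29(1−β^4) + 2β^4 = 29 − 27β^4.
So β^4 ≥ 13/27, giving β ≥ (13/27)^(1/4) ≈ 0.833.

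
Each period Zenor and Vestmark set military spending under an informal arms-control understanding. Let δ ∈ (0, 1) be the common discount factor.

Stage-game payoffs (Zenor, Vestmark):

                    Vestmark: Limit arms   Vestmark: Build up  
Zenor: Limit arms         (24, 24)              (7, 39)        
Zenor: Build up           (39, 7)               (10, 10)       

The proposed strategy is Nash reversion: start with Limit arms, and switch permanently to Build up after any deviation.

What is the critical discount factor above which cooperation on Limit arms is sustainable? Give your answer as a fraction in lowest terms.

Cooperation forever yields 24 each period: 24/(1−δ).
Deviating yields 39 once, then 10 forever: 39 + 10δ/(1−δ).
No profitable deviation requires 24/(1−δ) ≥ 39 + 10δ/(1−δ).
Multiplying by (1−δ): 24 ≥ 39(1−δ) + 10δ = 39 − 29δ.
So 29δ ≥ 15, i.e. δ ≥ 15/29.

15/29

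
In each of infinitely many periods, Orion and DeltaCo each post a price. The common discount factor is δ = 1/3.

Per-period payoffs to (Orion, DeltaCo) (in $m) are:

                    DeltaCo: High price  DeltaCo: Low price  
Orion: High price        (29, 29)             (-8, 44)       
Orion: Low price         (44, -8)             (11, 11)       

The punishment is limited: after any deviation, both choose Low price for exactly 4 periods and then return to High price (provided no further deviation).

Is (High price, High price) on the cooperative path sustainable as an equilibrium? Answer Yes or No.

No

A one-shot deviation gives 44 now, then 11 for 4 periods, then back to 29.
Gain from deviating: (44−29) today; loss: (29−11) in each of the next 4 periods.
No-deviation condition: (29−11)(δ+…+δ^4) ≥ 44−29, i.e. δ+…+δ^4 ≥ 5/6.
At δ = 1/3: δ+…+δ^4 = 0.4938 < 0.8333.
So cooperation is not sustainable.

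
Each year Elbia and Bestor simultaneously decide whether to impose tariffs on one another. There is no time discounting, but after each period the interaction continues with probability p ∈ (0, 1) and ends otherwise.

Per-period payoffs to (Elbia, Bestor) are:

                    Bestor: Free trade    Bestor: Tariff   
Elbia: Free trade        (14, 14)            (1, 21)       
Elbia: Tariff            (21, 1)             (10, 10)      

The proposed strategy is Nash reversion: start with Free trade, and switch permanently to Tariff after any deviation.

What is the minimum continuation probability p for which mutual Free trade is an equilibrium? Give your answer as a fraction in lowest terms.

7/11

With no time discounting, the continuation probability p plays the role of the discount factor.
Grim-trigger IC: 14/(1−p) ≥ 21 + 10p/(1−p) ⇒ p ≥ (21−14)/(21−10) = 7/11.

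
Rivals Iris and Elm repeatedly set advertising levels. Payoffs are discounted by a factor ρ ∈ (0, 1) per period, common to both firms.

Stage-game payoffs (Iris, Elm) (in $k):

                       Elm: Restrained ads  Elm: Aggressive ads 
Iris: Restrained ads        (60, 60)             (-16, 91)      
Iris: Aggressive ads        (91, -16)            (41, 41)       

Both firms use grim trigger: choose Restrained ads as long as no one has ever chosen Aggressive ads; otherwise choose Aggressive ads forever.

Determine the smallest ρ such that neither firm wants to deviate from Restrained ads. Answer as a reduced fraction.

31/50

60/(1−ρ) ≥ 91 + 41ρ/(1−ρ)
60 ≥ 91 − 50ρ
ρ ≥ 31/50.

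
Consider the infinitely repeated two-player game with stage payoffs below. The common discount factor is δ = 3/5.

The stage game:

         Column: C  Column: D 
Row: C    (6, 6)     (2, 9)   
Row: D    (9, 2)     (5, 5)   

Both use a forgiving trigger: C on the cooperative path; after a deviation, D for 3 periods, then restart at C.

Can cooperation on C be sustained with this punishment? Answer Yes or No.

Comparing payoff streams over the 4 periods until play realigns: cooperate → 6(1+δ+…+δ^3); deviate → 9 + 5(δ+…+δ^3).
Cooperation is sustained iff (6−5)(δ+…+δ^3) ≥ 9−6.
δ+…+δ^3 = 3/5·(1−(3/5)^3)/(1−3/5) = 1.1760, and (9−6)/(6−5) = 3.0000.
1.1760 < 3.0000, so cooperation is not sustainable.

No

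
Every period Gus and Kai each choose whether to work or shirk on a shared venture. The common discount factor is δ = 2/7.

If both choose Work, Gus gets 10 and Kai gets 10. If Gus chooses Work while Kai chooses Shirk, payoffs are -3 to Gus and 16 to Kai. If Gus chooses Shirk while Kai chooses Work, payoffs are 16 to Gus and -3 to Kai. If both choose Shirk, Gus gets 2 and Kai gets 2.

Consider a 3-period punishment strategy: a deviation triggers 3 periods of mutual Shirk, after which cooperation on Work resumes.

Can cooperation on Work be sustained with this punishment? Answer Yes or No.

Comparing payoff streams over the 4 periods until play realigns: cooperate → 10(1+δ+…+δ^3); deviate → 16 + 2(δ+…+δ^3).
Cooperation is sustained iff (10−2)(δ+…+δ^3) ≥ 16−10.
δ+…+δ^3 = 2/7·(1−(2/7)^3)/(1−2/7) = 0.3907, and (16−10)/(10−2) = 0.7500.
0.3907 < 0.7500, so cooperation is not sustainable.

No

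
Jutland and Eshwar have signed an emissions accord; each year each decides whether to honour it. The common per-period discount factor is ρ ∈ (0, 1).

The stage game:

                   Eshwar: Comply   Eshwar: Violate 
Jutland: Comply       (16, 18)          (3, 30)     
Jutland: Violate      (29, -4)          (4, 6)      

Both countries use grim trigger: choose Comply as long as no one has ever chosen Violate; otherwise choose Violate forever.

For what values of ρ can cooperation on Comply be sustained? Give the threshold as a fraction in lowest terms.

13/25

For Jutland: deviation gain 29−16 = 13, per-period punishment loss 16−4 = 12. IC gives ρ ≥ 13/25.
For Eshwar: gain 12, loss 12 per period, so ρ ≥ 12/24 = 1/2.
The tighter constraint is Jutland's, so cooperation needs ρ ≥ 13/25.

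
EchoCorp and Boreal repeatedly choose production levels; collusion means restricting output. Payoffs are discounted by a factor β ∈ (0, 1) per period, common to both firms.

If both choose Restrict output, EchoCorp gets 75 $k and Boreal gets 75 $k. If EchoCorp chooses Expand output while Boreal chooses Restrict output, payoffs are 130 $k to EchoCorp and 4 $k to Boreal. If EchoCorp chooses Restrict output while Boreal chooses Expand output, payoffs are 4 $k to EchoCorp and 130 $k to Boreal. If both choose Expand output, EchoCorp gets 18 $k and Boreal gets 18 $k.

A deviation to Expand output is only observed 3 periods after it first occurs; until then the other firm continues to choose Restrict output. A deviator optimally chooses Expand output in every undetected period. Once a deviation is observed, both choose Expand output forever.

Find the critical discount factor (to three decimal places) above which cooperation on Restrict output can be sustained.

0.789

A deviator earns 130 for 3 periods, then 18 forever; cooperating earns 75 forever. Multiplying the IC by (1−β):
75 ≥ 130(1−β^3) + 18β^3, so 112·β^3 ≥ 55 and β^3 ≥ 55/112.
β ≥ (55/112)^(1/3) ≈ 0.789.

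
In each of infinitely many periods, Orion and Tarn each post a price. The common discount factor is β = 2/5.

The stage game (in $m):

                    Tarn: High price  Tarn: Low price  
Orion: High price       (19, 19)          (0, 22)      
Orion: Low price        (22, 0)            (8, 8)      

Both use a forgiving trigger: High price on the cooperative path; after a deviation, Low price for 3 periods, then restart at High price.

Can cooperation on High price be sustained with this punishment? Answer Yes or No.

Comparing payoff streams over the 4 periods until play realigns: cooperate → 19(1+β+…+β^3); deviate → 22 + 8(β+…+β^3).
Cooperation is sustained iff (19−8)(β+…+β^3) ≥ 22−19.
β+…+β^3 = 2/5·(1−(2/5)^3)/(1−2/5) = 0.6240, and (22−19)/(19−8) = 0.2727.
0.6240 ≥ 0.2727, so cooperation is sustainable.

Yes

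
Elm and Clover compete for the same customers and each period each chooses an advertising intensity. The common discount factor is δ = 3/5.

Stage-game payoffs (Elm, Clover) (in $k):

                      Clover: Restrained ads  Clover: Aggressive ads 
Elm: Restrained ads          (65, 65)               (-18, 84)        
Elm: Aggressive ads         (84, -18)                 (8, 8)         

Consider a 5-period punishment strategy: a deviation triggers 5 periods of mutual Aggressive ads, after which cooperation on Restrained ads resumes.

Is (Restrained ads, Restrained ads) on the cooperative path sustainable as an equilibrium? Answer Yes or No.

Yes

A one-shot deviation gives 84 now, then 8 for 5 periods, then back to 65.
Gain from deviating: (84−65) today; loss: (65−8) in each of the next 5 periods.
No-deviation condition: (65−8)(δ+…+δ^5) ≥ 84−65, i.e. δ+…+δ^5 ≥ 1/3.
At δ = 3/5: δ+…+δ^5 = 1.3834 ≥ 0.3333.
So cooperation is sustainable.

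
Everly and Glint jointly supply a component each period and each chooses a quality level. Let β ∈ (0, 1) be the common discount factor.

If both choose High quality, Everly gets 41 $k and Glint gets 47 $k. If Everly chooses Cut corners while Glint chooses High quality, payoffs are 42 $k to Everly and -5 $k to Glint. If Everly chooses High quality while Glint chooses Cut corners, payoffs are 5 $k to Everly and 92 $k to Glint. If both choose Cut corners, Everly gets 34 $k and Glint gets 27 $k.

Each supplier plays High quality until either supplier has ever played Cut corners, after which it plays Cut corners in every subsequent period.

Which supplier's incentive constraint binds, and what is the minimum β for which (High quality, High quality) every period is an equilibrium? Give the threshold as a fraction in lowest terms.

Glint; β ≥ 9/13

Everly's threshold: (42−41)/(42−34) = 1/8.
Glint's threshold: (92−47)/(92−27) = 9/13.
1/8 < 9/13, so Glint binds and β* = 9/13.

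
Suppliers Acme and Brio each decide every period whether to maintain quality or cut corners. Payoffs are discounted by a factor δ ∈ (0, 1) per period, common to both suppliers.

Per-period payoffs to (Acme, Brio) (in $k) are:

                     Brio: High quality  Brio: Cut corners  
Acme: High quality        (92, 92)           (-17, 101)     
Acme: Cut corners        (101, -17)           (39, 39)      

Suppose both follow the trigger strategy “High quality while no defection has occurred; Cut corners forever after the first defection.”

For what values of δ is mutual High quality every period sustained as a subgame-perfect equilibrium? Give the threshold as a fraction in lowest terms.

One-period gain from deviating is 101 − 92 = 9. The loss is 92 − 39 = 53 in every subsequent period, with present value 53·δ/(1−δ).
Deviation is unprofitable when 53·δ/(1−δ) ≥ 9, i.e. δ/(1−δ) ≥ 9/53.
Equivalently δ ≥ 9/(9+53) = 9/62.

9/62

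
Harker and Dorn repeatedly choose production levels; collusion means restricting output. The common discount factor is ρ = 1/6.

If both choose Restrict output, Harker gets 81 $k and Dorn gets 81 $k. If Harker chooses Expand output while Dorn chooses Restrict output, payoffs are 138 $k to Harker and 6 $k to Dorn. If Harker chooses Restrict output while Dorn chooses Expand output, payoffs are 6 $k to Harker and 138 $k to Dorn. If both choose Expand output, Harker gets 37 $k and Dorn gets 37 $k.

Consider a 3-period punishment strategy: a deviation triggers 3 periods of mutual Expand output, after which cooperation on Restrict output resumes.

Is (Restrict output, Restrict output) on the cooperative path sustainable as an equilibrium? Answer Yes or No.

Comparing payoff streams over the 4 periods until play realigns: cooperate → 81(1+ρ+…+ρ^3); deviate → 138 + 37(ρ+…+ρ^3).
Cooperation is sustained iff (81−37)(ρ+…+ρ^3) ≥ 138−81.
ρ+…+ρ^3 = 1/6·(1−(1/6)^3)/(1−1/6) = 0.1991, and (138−81)/(81−37) = 1.2955.
0.1991 < 1.2955, so cooperation is not sustainable.

No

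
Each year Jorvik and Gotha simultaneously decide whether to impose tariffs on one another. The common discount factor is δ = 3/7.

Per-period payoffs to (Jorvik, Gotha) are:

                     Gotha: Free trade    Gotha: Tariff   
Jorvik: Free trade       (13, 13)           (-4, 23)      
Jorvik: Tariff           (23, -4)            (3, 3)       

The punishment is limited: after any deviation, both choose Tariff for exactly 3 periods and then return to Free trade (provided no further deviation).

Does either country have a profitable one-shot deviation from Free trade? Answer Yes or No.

Yes

IC: δ+…+δ^3 ≥ (23−13)/(13−3) = 1.
At δ = 3/7: partial sum = 0.6910 < 1.0000. Cooperation not sustainable.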